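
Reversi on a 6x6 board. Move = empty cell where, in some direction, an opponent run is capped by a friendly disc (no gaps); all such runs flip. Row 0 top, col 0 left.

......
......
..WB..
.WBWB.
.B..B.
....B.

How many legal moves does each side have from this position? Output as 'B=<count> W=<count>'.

Answer: B=5 W=6

Derivation:
-- B to move --
(1,1): flips 2 -> legal
(1,2): flips 1 -> legal
(1,3): no bracket -> illegal
(2,0): no bracket -> illegal
(2,1): flips 2 -> legal
(2,4): no bracket -> illegal
(3,0): flips 1 -> legal
(4,0): no bracket -> illegal
(4,2): no bracket -> illegal
(4,3): flips 1 -> legal
B mobility = 5
-- W to move --
(1,2): no bracket -> illegal
(1,3): flips 1 -> legal
(1,4): no bracket -> illegal
(2,1): no bracket -> illegal
(2,4): flips 1 -> legal
(2,5): no bracket -> illegal
(3,0): no bracket -> illegal
(3,5): flips 1 -> legal
(4,0): no bracket -> illegal
(4,2): flips 1 -> legal
(4,3): no bracket -> illegal
(4,5): no bracket -> illegal
(5,0): no bracket -> illegal
(5,1): flips 1 -> legal
(5,2): no bracket -> illegal
(5,3): no bracket -> illegal
(5,5): flips 1 -> legal
W mobility = 6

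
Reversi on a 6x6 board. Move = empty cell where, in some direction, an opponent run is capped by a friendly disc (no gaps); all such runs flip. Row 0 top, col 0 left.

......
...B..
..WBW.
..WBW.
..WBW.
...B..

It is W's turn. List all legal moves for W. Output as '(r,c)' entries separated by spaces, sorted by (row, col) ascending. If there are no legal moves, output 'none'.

(0,2): flips 1 -> legal
(0,3): no bracket -> illegal
(0,4): flips 1 -> legal
(1,2): flips 1 -> legal
(1,4): flips 1 -> legal
(5,2): flips 1 -> legal
(5,4): flips 1 -> legal

Answer: (0,2) (0,4) (1,2) (1,4) (5,2) (5,4)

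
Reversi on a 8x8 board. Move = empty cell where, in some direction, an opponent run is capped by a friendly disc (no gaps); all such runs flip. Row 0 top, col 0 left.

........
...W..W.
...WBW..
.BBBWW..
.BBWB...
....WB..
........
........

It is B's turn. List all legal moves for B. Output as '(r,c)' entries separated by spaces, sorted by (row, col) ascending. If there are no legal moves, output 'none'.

(0,2): flips 1 -> legal
(0,3): flips 2 -> legal
(0,4): no bracket -> illegal
(0,5): no bracket -> illegal
(0,6): no bracket -> illegal
(0,7): no bracket -> illegal
(1,2): no bracket -> illegal
(1,4): flips 1 -> legal
(1,5): no bracket -> illegal
(1,7): no bracket -> illegal
(2,2): flips 1 -> legal
(2,6): flips 2 -> legal
(2,7): no bracket -> illegal
(3,6): flips 2 -> legal
(4,5): no bracket -> illegal
(4,6): flips 1 -> legal
(5,2): no bracket -> illegal
(5,3): flips 2 -> legal
(6,3): no bracket -> illegal
(6,4): flips 1 -> legal
(6,5): flips 2 -> legal

Answer: (0,2) (0,3) (1,4) (2,2) (2,6) (3,6) (4,6) (5,3) (6,4) (6,5)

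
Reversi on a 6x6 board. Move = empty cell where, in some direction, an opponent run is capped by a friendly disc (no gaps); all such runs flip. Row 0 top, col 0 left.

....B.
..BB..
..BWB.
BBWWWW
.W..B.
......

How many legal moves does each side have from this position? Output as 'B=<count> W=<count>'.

-- B to move --
(1,4): no bracket -> illegal
(2,1): no bracket -> illegal
(2,5): no bracket -> illegal
(4,0): no bracket -> illegal
(4,2): flips 2 -> legal
(4,3): flips 2 -> legal
(4,5): flips 2 -> legal
(5,0): no bracket -> illegal
(5,1): flips 1 -> legal
(5,2): flips 1 -> legal
B mobility = 5
-- W to move --
(0,1): flips 1 -> legal
(0,2): flips 4 -> legal
(0,3): flips 1 -> legal
(0,5): no bracket -> illegal
(1,1): flips 1 -> legal
(1,4): flips 1 -> legal
(1,5): flips 1 -> legal
(2,0): no bracket -> illegal
(2,1): flips 2 -> legal
(2,5): flips 1 -> legal
(4,0): no bracket -> illegal
(4,2): no bracket -> illegal
(4,3): no bracket -> illegal
(4,5): no bracket -> illegal
(5,3): flips 1 -> legal
(5,4): flips 1 -> legal
(5,5): flips 1 -> legal
W mobility = 11

Answer: B=5 W=11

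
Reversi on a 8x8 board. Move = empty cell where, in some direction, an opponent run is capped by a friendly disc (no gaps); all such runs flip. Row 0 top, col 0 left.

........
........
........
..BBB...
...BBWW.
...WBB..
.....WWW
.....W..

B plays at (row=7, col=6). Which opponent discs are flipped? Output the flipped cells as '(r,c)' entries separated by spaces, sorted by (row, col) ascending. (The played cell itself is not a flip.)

Answer: (6,5)

Derivation:
Dir NW: opp run (6,5) capped by B -> flip
Dir N: opp run (6,6), next='.' -> no flip
Dir NE: opp run (6,7), next=edge -> no flip
Dir W: opp run (7,5), next='.' -> no flip
Dir E: first cell '.' (not opp) -> no flip
Dir SW: edge -> no flip
Dir S: edge -> no flip
Dir SE: edge -> no flip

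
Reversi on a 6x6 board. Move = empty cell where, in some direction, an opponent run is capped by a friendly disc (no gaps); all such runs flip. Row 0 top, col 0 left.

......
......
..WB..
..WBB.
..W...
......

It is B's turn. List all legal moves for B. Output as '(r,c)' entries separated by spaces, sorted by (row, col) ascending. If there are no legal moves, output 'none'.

(1,1): flips 1 -> legal
(1,2): no bracket -> illegal
(1,3): no bracket -> illegal
(2,1): flips 1 -> legal
(3,1): flips 1 -> legal
(4,1): flips 1 -> legal
(4,3): no bracket -> illegal
(5,1): flips 1 -> legal
(5,2): no bracket -> illegal
(5,3): no bracket -> illegal

Answer: (1,1) (2,1) (3,1) (4,1) (5,1)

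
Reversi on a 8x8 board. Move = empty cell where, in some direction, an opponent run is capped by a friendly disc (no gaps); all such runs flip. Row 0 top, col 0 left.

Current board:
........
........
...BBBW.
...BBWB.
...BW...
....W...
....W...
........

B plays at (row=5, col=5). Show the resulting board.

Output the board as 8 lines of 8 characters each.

Place B at (5,5); scan 8 dirs for brackets.
Dir NW: opp run (4,4) capped by B -> flip
Dir N: first cell '.' (not opp) -> no flip
Dir NE: first cell '.' (not opp) -> no flip
Dir W: opp run (5,4), next='.' -> no flip
Dir E: first cell '.' (not opp) -> no flip
Dir SW: opp run (6,4), next='.' -> no flip
Dir S: first cell '.' (not opp) -> no flip
Dir SE: first cell '.' (not opp) -> no flip
All flips: (4,4)

Answer: ........
........
...BBBW.
...BBWB.
...BB...
....WB..
....W...
........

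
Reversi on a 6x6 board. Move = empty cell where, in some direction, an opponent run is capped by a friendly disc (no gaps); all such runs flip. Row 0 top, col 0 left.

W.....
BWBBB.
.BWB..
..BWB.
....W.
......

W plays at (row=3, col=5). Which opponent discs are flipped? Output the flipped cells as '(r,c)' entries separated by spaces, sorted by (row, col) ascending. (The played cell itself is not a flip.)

Answer: (3,4)

Derivation:
Dir NW: first cell '.' (not opp) -> no flip
Dir N: first cell '.' (not opp) -> no flip
Dir NE: edge -> no flip
Dir W: opp run (3,4) capped by W -> flip
Dir E: edge -> no flip
Dir SW: first cell 'W' (not opp) -> no flip
Dir S: first cell '.' (not opp) -> no flip
Dir SE: edge -> no flip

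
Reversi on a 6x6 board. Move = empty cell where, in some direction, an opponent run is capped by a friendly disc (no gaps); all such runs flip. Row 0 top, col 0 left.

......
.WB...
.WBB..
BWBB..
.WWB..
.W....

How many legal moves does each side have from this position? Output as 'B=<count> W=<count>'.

-- B to move --
(0,0): flips 1 -> legal
(0,1): no bracket -> illegal
(0,2): no bracket -> illegal
(1,0): flips 2 -> legal
(2,0): flips 1 -> legal
(4,0): flips 3 -> legal
(5,0): flips 1 -> legal
(5,2): flips 2 -> legal
(5,3): no bracket -> illegal
B mobility = 6
-- W to move --
(0,1): no bracket -> illegal
(0,2): flips 3 -> legal
(0,3): flips 1 -> legal
(1,3): flips 2 -> legal
(1,4): flips 2 -> legal
(2,0): no bracket -> illegal
(2,4): flips 3 -> legal
(3,4): flips 2 -> legal
(4,0): no bracket -> illegal
(4,4): flips 3 -> legal
(5,2): no bracket -> illegal
(5,3): no bracket -> illegal
(5,4): flips 2 -> legal
W mobility = 8

Answer: B=6 W=8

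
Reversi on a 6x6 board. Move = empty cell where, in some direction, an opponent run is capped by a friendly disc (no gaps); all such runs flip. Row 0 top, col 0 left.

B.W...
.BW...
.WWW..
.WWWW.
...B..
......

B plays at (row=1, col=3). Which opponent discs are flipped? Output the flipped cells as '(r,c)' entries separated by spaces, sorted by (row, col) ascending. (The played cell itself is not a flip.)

Answer: (1,2) (2,3) (3,3)

Derivation:
Dir NW: opp run (0,2), next=edge -> no flip
Dir N: first cell '.' (not opp) -> no flip
Dir NE: first cell '.' (not opp) -> no flip
Dir W: opp run (1,2) capped by B -> flip
Dir E: first cell '.' (not opp) -> no flip
Dir SW: opp run (2,2) (3,1), next='.' -> no flip
Dir S: opp run (2,3) (3,3) capped by B -> flip
Dir SE: first cell '.' (not opp) -> no flip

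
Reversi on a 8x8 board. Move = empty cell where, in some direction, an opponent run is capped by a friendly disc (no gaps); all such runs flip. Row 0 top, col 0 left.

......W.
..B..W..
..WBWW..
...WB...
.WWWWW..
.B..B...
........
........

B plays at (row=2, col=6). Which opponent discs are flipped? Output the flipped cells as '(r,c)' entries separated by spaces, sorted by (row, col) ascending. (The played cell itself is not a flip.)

Answer: (2,4) (2,5)

Derivation:
Dir NW: opp run (1,5), next='.' -> no flip
Dir N: first cell '.' (not opp) -> no flip
Dir NE: first cell '.' (not opp) -> no flip
Dir W: opp run (2,5) (2,4) capped by B -> flip
Dir E: first cell '.' (not opp) -> no flip
Dir SW: first cell '.' (not opp) -> no flip
Dir S: first cell '.' (not opp) -> no flip
Dir SE: first cell '.' (not opp) -> no flip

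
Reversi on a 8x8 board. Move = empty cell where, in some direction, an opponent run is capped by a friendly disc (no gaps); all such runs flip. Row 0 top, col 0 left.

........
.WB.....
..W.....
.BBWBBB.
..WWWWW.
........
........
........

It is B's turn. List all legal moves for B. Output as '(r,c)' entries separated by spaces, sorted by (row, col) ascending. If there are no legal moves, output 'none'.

(0,0): no bracket -> illegal
(0,1): no bracket -> illegal
(0,2): no bracket -> illegal
(1,0): flips 1 -> legal
(1,3): flips 1 -> legal
(2,0): no bracket -> illegal
(2,1): no bracket -> illegal
(2,3): no bracket -> illegal
(2,4): no bracket -> illegal
(3,7): no bracket -> illegal
(4,1): no bracket -> illegal
(4,7): no bracket -> illegal
(5,1): no bracket -> illegal
(5,2): flips 2 -> legal
(5,3): flips 2 -> legal
(5,4): flips 3 -> legal
(5,5): flips 1 -> legal
(5,6): flips 2 -> legal
(5,7): flips 1 -> legal

Answer: (1,0) (1,3) (5,2) (5,3) (5,4) (5,5) (5,6) (5,7)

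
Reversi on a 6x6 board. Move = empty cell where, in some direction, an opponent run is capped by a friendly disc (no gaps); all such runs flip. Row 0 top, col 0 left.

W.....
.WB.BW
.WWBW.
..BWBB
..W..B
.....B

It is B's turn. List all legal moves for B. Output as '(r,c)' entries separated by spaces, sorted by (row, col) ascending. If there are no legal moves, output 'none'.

Answer: (1,0) (1,3) (2,0) (2,5) (3,0) (4,3) (5,2)

Derivation:
(0,1): no bracket -> illegal
(0,2): no bracket -> illegal
(0,4): no bracket -> illegal
(0,5): no bracket -> illegal
(1,0): flips 2 -> legal
(1,3): flips 1 -> legal
(2,0): flips 2 -> legal
(2,5): flips 1 -> legal
(3,0): flips 1 -> legal
(3,1): no bracket -> illegal
(4,1): no bracket -> illegal
(4,3): flips 1 -> legal
(4,4): no bracket -> illegal
(5,1): no bracket -> illegal
(5,2): flips 1 -> legal
(5,3): no bracket -> illegal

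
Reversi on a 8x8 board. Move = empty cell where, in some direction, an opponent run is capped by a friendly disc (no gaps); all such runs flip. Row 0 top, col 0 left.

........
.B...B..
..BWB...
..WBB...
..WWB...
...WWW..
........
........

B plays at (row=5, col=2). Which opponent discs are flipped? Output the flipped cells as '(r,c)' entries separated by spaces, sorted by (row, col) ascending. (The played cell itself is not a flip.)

Dir NW: first cell '.' (not opp) -> no flip
Dir N: opp run (4,2) (3,2) capped by B -> flip
Dir NE: opp run (4,3) capped by B -> flip
Dir W: first cell '.' (not opp) -> no flip
Dir E: opp run (5,3) (5,4) (5,5), next='.' -> no flip
Dir SW: first cell '.' (not opp) -> no flip
Dir S: first cell '.' (not opp) -> no flip
Dir SE: first cell '.' (not opp) -> no flip

Answer: (3,2) (4,2) (4,3)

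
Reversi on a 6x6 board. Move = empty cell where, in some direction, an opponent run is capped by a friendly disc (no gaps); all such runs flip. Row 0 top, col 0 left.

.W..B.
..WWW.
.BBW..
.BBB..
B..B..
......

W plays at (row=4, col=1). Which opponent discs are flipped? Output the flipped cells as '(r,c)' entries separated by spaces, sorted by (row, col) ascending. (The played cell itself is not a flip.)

Dir NW: first cell '.' (not opp) -> no flip
Dir N: opp run (3,1) (2,1), next='.' -> no flip
Dir NE: opp run (3,2) capped by W -> flip
Dir W: opp run (4,0), next=edge -> no flip
Dir E: first cell '.' (not opp) -> no flip
Dir SW: first cell '.' (not opp) -> no flip
Dir S: first cell '.' (not opp) -> no flip
Dir SE: first cell '.' (not opp) -> no flip

Answer: (3,2)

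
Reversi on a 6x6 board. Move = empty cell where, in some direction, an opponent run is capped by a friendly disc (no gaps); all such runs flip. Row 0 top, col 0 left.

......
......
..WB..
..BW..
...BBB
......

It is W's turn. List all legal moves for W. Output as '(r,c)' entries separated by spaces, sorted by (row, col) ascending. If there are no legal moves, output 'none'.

(1,2): no bracket -> illegal
(1,3): flips 1 -> legal
(1,4): no bracket -> illegal
(2,1): no bracket -> illegal
(2,4): flips 1 -> legal
(3,1): flips 1 -> legal
(3,4): no bracket -> illegal
(3,5): no bracket -> illegal
(4,1): no bracket -> illegal
(4,2): flips 1 -> legal
(5,2): no bracket -> illegal
(5,3): flips 1 -> legal
(5,4): no bracket -> illegal
(5,5): flips 1 -> legal

Answer: (1,3) (2,4) (3,1) (4,2) (5,3) (5,5)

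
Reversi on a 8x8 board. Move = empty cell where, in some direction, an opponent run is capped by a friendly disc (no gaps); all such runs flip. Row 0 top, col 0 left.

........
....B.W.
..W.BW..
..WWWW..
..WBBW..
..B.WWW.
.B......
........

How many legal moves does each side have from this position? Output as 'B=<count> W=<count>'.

-- B to move --
(0,5): no bracket -> illegal
(0,6): no bracket -> illegal
(0,7): flips 3 -> legal
(1,1): flips 2 -> legal
(1,2): flips 3 -> legal
(1,3): no bracket -> illegal
(1,5): no bracket -> illegal
(1,7): no bracket -> illegal
(2,1): flips 1 -> legal
(2,3): flips 1 -> legal
(2,6): flips 2 -> legal
(2,7): no bracket -> illegal
(3,1): no bracket -> illegal
(3,6): flips 1 -> legal
(4,1): flips 1 -> legal
(4,6): flips 2 -> legal
(4,7): no bracket -> illegal
(5,1): flips 2 -> legal
(5,3): no bracket -> illegal
(5,7): no bracket -> illegal
(6,3): no bracket -> illegal
(6,4): flips 1 -> legal
(6,5): flips 1 -> legal
(6,6): flips 1 -> legal
(6,7): no bracket -> illegal
B mobility = 13
-- W to move --
(0,3): flips 1 -> legal
(0,4): flips 2 -> legal
(0,5): no bracket -> illegal
(1,3): flips 1 -> legal
(1,5): flips 1 -> legal
(2,3): flips 1 -> legal
(4,1): no bracket -> illegal
(5,0): no bracket -> illegal
(5,1): no bracket -> illegal
(5,3): flips 2 -> legal
(6,0): no bracket -> illegal
(6,2): flips 1 -> legal
(6,3): no bracket -> illegal
(7,0): flips 3 -> legal
(7,1): no bracket -> illegal
(7,2): no bracket -> illegal
W mobility = 8

Answer: B=13 W=8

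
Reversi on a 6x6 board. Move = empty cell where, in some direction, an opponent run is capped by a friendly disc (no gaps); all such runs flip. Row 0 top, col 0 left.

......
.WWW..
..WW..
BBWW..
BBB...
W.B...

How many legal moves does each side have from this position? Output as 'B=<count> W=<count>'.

-- B to move --
(0,0): no bracket -> illegal
(0,1): no bracket -> illegal
(0,2): flips 3 -> legal
(0,3): no bracket -> illegal
(0,4): flips 2 -> legal
(1,0): no bracket -> illegal
(1,4): flips 2 -> legal
(2,0): no bracket -> illegal
(2,1): no bracket -> illegal
(2,4): flips 1 -> legal
(3,4): flips 2 -> legal
(4,3): no bracket -> illegal
(4,4): no bracket -> illegal
(5,1): no bracket -> illegal
B mobility = 5
-- W to move --
(2,0): flips 2 -> legal
(2,1): no bracket -> illegal
(4,3): no bracket -> illegal
(5,1): flips 1 -> legal
(5,3): no bracket -> illegal
W mobility = 2

Answer: B=5 W=2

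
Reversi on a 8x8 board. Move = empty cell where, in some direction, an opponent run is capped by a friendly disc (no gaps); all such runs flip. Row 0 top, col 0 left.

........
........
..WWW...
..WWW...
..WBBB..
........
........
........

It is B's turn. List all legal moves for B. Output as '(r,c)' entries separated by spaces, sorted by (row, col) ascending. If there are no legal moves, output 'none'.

(1,1): flips 2 -> legal
(1,2): flips 2 -> legal
(1,3): flips 2 -> legal
(1,4): flips 2 -> legal
(1,5): no bracket -> illegal
(2,1): flips 1 -> legal
(2,5): flips 1 -> legal
(3,1): no bracket -> illegal
(3,5): no bracket -> illegal
(4,1): flips 1 -> legal
(5,1): no bracket -> illegal
(5,2): no bracket -> illegal
(5,3): no bracket -> illegal

Answer: (1,1) (1,2) (1,3) (1,4) (2,1) (2,5) (4,1)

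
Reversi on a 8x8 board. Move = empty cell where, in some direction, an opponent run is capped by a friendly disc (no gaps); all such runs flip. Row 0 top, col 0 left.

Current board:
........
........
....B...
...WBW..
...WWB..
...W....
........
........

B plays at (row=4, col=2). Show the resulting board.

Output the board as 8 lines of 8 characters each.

Place B at (4,2); scan 8 dirs for brackets.
Dir NW: first cell '.' (not opp) -> no flip
Dir N: first cell '.' (not opp) -> no flip
Dir NE: opp run (3,3) capped by B -> flip
Dir W: first cell '.' (not opp) -> no flip
Dir E: opp run (4,3) (4,4) capped by B -> flip
Dir SW: first cell '.' (not opp) -> no flip
Dir S: first cell '.' (not opp) -> no flip
Dir SE: opp run (5,3), next='.' -> no flip
All flips: (3,3) (4,3) (4,4)

Answer: ........
........
....B...
...BBW..
..BBBB..
...W....
........
........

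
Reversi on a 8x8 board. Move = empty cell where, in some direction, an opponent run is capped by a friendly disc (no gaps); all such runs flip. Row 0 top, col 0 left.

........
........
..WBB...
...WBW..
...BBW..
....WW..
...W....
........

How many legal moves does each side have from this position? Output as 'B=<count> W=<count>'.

Answer: B=11 W=8

Derivation:
-- B to move --
(1,1): flips 2 -> legal
(1,2): no bracket -> illegal
(1,3): no bracket -> illegal
(2,1): flips 1 -> legal
(2,5): no bracket -> illegal
(2,6): flips 1 -> legal
(3,1): no bracket -> illegal
(3,2): flips 1 -> legal
(3,6): flips 1 -> legal
(4,2): flips 1 -> legal
(4,6): flips 2 -> legal
(5,2): no bracket -> illegal
(5,3): no bracket -> illegal
(5,6): flips 1 -> legal
(6,2): no bracket -> illegal
(6,4): flips 1 -> legal
(6,5): flips 1 -> legal
(6,6): flips 1 -> legal
(7,2): no bracket -> illegal
(7,3): no bracket -> illegal
(7,4): no bracket -> illegal
B mobility = 11
-- W to move --
(1,2): flips 2 -> legal
(1,3): flips 2 -> legal
(1,4): flips 3 -> legal
(1,5): flips 1 -> legal
(2,5): flips 2 -> legal
(3,2): flips 1 -> legal
(4,2): flips 2 -> legal
(5,2): no bracket -> illegal
(5,3): flips 2 -> legal
W mobility = 8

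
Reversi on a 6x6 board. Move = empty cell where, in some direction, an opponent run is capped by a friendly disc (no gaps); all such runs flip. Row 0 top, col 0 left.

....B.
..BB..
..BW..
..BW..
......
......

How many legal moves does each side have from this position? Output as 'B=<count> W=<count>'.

-- B to move --
(1,4): flips 1 -> legal
(2,4): flips 1 -> legal
(3,4): flips 2 -> legal
(4,2): no bracket -> illegal
(4,3): flips 2 -> legal
(4,4): flips 1 -> legal
B mobility = 5
-- W to move --
(0,1): flips 1 -> legal
(0,2): no bracket -> illegal
(0,3): flips 1 -> legal
(0,5): no bracket -> illegal
(1,1): flips 1 -> legal
(1,4): no bracket -> illegal
(1,5): no bracket -> illegal
(2,1): flips 1 -> legal
(2,4): no bracket -> illegal
(3,1): flips 1 -> legal
(4,1): flips 1 -> legal
(4,2): no bracket -> illegal
(4,3): no bracket -> illegal
W mobility = 6

Answer: B=5 W=6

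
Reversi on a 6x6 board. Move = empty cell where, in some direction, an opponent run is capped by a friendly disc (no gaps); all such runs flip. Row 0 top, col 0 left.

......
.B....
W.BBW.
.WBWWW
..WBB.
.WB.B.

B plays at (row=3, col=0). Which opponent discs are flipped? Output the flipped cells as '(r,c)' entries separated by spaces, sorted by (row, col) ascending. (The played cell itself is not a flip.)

Answer: (3,1)

Derivation:
Dir NW: edge -> no flip
Dir N: opp run (2,0), next='.' -> no flip
Dir NE: first cell '.' (not opp) -> no flip
Dir W: edge -> no flip
Dir E: opp run (3,1) capped by B -> flip
Dir SW: edge -> no flip
Dir S: first cell '.' (not opp) -> no flip
Dir SE: first cell '.' (not opp) -> no flip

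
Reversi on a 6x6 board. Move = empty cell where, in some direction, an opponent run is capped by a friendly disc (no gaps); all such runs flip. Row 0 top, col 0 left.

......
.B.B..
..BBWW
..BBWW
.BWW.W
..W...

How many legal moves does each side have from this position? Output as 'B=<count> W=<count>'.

-- B to move --
(1,4): no bracket -> illegal
(1,5): flips 1 -> legal
(3,1): no bracket -> illegal
(4,4): flips 2 -> legal
(5,1): flips 1 -> legal
(5,3): flips 1 -> legal
(5,4): flips 1 -> legal
(5,5): no bracket -> illegal
B mobility = 5
-- W to move --
(0,0): no bracket -> illegal
(0,1): no bracket -> illegal
(0,2): flips 1 -> legal
(0,3): flips 3 -> legal
(0,4): no bracket -> illegal
(1,0): no bracket -> illegal
(1,2): flips 3 -> legal
(1,4): no bracket -> illegal
(2,0): no bracket -> illegal
(2,1): flips 3 -> legal
(3,0): flips 1 -> legal
(3,1): flips 2 -> legal
(4,0): flips 1 -> legal
(4,4): no bracket -> illegal
(5,0): no bracket -> illegal
(5,1): no bracket -> illegal
W mobility = 7

Answer: B=5 W=7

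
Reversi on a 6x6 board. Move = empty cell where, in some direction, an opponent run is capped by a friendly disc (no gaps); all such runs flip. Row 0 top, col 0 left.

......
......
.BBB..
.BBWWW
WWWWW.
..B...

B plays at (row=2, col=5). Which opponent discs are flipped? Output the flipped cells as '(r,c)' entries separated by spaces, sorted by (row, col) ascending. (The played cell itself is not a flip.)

Dir NW: first cell '.' (not opp) -> no flip
Dir N: first cell '.' (not opp) -> no flip
Dir NE: edge -> no flip
Dir W: first cell '.' (not opp) -> no flip
Dir E: edge -> no flip
Dir SW: opp run (3,4) (4,3) capped by B -> flip
Dir S: opp run (3,5), next='.' -> no flip
Dir SE: edge -> no flip

Answer: (3,4) (4,3)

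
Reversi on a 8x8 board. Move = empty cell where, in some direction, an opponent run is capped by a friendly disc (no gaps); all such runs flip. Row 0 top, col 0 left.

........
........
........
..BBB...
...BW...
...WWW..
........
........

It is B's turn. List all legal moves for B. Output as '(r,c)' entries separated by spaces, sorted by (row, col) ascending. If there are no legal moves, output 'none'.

Answer: (4,5) (6,3) (6,4) (6,5) (6,6)

Derivation:
(3,5): no bracket -> illegal
(4,2): no bracket -> illegal
(4,5): flips 1 -> legal
(4,6): no bracket -> illegal
(5,2): no bracket -> illegal
(5,6): no bracket -> illegal
(6,2): no bracket -> illegal
(6,3): flips 1 -> legal
(6,4): flips 2 -> legal
(6,5): flips 1 -> legal
(6,6): flips 2 -> legal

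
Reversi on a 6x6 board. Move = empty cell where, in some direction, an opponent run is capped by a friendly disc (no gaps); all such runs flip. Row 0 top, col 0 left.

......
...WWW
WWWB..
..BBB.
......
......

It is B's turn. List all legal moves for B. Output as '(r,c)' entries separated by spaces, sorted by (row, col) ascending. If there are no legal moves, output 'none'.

(0,2): no bracket -> illegal
(0,3): flips 1 -> legal
(0,4): no bracket -> illegal
(0,5): flips 1 -> legal
(1,0): flips 1 -> legal
(1,1): flips 1 -> legal
(1,2): flips 1 -> legal
(2,4): no bracket -> illegal
(2,5): no bracket -> illegal
(3,0): no bracket -> illegal
(3,1): no bracket -> illegal

Answer: (0,3) (0,5) (1,0) (1,1) (1,2)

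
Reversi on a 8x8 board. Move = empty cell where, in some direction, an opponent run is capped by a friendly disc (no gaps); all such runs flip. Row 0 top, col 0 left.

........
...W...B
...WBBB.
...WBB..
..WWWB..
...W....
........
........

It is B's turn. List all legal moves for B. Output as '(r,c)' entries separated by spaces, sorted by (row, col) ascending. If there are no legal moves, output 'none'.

Answer: (0,2) (1,2) (2,2) (3,2) (4,1) (5,1) (5,2) (5,4) (6,2)

Derivation:
(0,2): flips 1 -> legal
(0,3): no bracket -> illegal
(0,4): no bracket -> illegal
(1,2): flips 1 -> legal
(1,4): no bracket -> illegal
(2,2): flips 1 -> legal
(3,1): no bracket -> illegal
(3,2): flips 1 -> legal
(4,1): flips 3 -> legal
(5,1): flips 2 -> legal
(5,2): flips 1 -> legal
(5,4): flips 1 -> legal
(5,5): no bracket -> illegal
(6,2): flips 2 -> legal
(6,3): no bracket -> illegal
(6,4): no bracket -> illegal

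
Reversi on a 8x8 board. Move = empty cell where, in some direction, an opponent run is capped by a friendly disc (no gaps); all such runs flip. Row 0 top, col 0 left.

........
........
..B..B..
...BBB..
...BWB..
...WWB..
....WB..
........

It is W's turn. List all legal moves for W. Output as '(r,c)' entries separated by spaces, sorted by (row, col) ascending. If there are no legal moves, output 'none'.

Answer: (1,1) (2,3) (2,4) (2,6) (3,2) (3,6) (4,2) (4,6) (5,6) (6,6) (7,6)

Derivation:
(1,1): flips 2 -> legal
(1,2): no bracket -> illegal
(1,3): no bracket -> illegal
(1,4): no bracket -> illegal
(1,5): no bracket -> illegal
(1,6): no bracket -> illegal
(2,1): no bracket -> illegal
(2,3): flips 2 -> legal
(2,4): flips 1 -> legal
(2,6): flips 1 -> legal
(3,1): no bracket -> illegal
(3,2): flips 1 -> legal
(3,6): flips 1 -> legal
(4,2): flips 1 -> legal
(4,6): flips 2 -> legal
(5,2): no bracket -> illegal
(5,6): flips 1 -> legal
(6,6): flips 2 -> legal
(7,4): no bracket -> illegal
(7,5): no bracket -> illegal
(7,6): flips 1 -> legal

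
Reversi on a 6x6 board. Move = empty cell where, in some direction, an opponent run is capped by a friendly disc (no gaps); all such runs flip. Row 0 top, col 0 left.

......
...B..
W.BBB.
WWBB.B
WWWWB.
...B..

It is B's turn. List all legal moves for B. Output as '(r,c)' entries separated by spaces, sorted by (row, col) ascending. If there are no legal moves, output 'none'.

Answer: (5,0) (5,1) (5,2) (5,4)

Derivation:
(1,0): no bracket -> illegal
(1,1): no bracket -> illegal
(2,1): no bracket -> illegal
(3,4): no bracket -> illegal
(5,0): flips 1 -> legal
(5,1): flips 1 -> legal
(5,2): flips 1 -> legal
(5,4): flips 1 -> legal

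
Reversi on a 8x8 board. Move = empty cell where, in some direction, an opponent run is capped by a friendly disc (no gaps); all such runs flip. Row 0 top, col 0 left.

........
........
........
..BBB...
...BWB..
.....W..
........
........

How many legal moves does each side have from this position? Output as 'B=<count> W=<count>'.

Answer: B=3 W=5

Derivation:
-- B to move --
(3,5): no bracket -> illegal
(4,6): no bracket -> illegal
(5,3): no bracket -> illegal
(5,4): flips 1 -> legal
(5,6): no bracket -> illegal
(6,4): no bracket -> illegal
(6,5): flips 1 -> legal
(6,6): flips 2 -> legal
B mobility = 3
-- W to move --
(2,1): no bracket -> illegal
(2,2): flips 1 -> legal
(2,3): no bracket -> illegal
(2,4): flips 1 -> legal
(2,5): no bracket -> illegal
(3,1): no bracket -> illegal
(3,5): flips 1 -> legal
(3,6): no bracket -> illegal
(4,1): no bracket -> illegal
(4,2): flips 1 -> legal
(4,6): flips 1 -> legal
(5,2): no bracket -> illegal
(5,3): no bracket -> illegal
(5,4): no bracket -> illegal
(5,6): no bracket -> illegal
W mobility = 5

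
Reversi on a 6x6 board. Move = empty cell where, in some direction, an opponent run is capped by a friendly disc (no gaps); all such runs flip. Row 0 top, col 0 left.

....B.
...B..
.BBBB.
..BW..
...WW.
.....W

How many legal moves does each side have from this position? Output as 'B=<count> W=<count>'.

-- B to move --
(3,4): flips 1 -> legal
(3,5): no bracket -> illegal
(4,2): flips 1 -> legal
(4,5): no bracket -> illegal
(5,2): no bracket -> illegal
(5,3): flips 2 -> legal
(5,4): flips 1 -> legal
B mobility = 4
-- W to move --
(0,2): no bracket -> illegal
(0,3): flips 2 -> legal
(0,5): no bracket -> illegal
(1,0): flips 2 -> legal
(1,1): flips 1 -> legal
(1,2): no bracket -> illegal
(1,4): no bracket -> illegal
(1,5): flips 1 -> legal
(2,0): no bracket -> illegal
(2,5): no bracket -> illegal
(3,0): no bracket -> illegal
(3,1): flips 1 -> legal
(3,4): no bracket -> illegal
(3,5): no bracket -> illegal
(4,1): no bracket -> illegal
(4,2): no bracket -> illegal
W mobility = 5

Answer: B=4 W=5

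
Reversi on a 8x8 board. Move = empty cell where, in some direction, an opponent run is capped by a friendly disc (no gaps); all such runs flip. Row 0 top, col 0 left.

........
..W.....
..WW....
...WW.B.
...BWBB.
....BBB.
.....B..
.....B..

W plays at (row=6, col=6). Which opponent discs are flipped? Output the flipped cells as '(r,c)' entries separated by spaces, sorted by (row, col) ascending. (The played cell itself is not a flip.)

Answer: (5,5)

Derivation:
Dir NW: opp run (5,5) capped by W -> flip
Dir N: opp run (5,6) (4,6) (3,6), next='.' -> no flip
Dir NE: first cell '.' (not opp) -> no flip
Dir W: opp run (6,5), next='.' -> no flip
Dir E: first cell '.' (not opp) -> no flip
Dir SW: opp run (7,5), next=edge -> no flip
Dir S: first cell '.' (not opp) -> no flip
Dir SE: first cell '.' (not opp) -> no flip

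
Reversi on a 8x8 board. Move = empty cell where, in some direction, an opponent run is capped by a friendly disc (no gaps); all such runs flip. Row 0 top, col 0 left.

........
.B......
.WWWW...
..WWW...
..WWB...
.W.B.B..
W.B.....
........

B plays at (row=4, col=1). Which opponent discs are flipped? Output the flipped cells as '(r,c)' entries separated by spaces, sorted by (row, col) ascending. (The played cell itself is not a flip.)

Answer: (4,2) (4,3)

Derivation:
Dir NW: first cell '.' (not opp) -> no flip
Dir N: first cell '.' (not opp) -> no flip
Dir NE: opp run (3,2) (2,3), next='.' -> no flip
Dir W: first cell '.' (not opp) -> no flip
Dir E: opp run (4,2) (4,3) capped by B -> flip
Dir SW: first cell '.' (not opp) -> no flip
Dir S: opp run (5,1), next='.' -> no flip
Dir SE: first cell '.' (not opp) -> no flip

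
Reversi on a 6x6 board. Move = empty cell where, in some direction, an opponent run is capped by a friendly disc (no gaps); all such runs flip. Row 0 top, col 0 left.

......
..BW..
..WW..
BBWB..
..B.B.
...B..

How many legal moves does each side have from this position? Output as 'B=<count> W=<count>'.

-- B to move --
(0,2): no bracket -> illegal
(0,3): flips 2 -> legal
(0,4): flips 2 -> legal
(1,1): flips 1 -> legal
(1,4): flips 1 -> legal
(2,1): no bracket -> illegal
(2,4): no bracket -> illegal
(3,4): flips 1 -> legal
(4,1): no bracket -> illegal
(4,3): no bracket -> illegal
B mobility = 5
-- W to move --
(0,1): flips 1 -> legal
(0,2): flips 1 -> legal
(0,3): no bracket -> illegal
(1,1): flips 1 -> legal
(2,0): no bracket -> illegal
(2,1): no bracket -> illegal
(2,4): no bracket -> illegal
(3,4): flips 1 -> legal
(3,5): no bracket -> illegal
(4,0): flips 1 -> legal
(4,1): no bracket -> illegal
(4,3): flips 1 -> legal
(4,5): no bracket -> illegal
(5,1): no bracket -> illegal
(5,2): flips 1 -> legal
(5,4): no bracket -> illegal
(5,5): flips 2 -> legal
W mobility = 8

Answer: B=5 W=8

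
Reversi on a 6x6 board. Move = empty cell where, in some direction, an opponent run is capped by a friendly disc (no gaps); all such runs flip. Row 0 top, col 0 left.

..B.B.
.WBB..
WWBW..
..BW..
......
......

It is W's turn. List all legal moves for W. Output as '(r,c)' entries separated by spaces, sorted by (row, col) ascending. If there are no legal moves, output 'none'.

Answer: (0,1) (0,3) (1,4) (3,1) (4,1) (4,3)

Derivation:
(0,1): flips 1 -> legal
(0,3): flips 2 -> legal
(0,5): no bracket -> illegal
(1,4): flips 2 -> legal
(1,5): no bracket -> illegal
(2,4): no bracket -> illegal
(3,1): flips 1 -> legal
(4,1): flips 1 -> legal
(4,2): no bracket -> illegal
(4,3): flips 1 -> legal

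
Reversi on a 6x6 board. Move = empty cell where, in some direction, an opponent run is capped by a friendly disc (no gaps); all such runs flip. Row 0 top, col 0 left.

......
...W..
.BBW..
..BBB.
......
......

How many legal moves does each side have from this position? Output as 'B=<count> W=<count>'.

Answer: B=5 W=5

Derivation:
-- B to move --
(0,2): no bracket -> illegal
(0,3): flips 2 -> legal
(0,4): flips 1 -> legal
(1,2): flips 1 -> legal
(1,4): flips 1 -> legal
(2,4): flips 1 -> legal
B mobility = 5
-- W to move --
(1,0): no bracket -> illegal
(1,1): no bracket -> illegal
(1,2): no bracket -> illegal
(2,0): flips 2 -> legal
(2,4): no bracket -> illegal
(2,5): no bracket -> illegal
(3,0): no bracket -> illegal
(3,1): flips 1 -> legal
(3,5): no bracket -> illegal
(4,1): flips 1 -> legal
(4,2): no bracket -> illegal
(4,3): flips 1 -> legal
(4,4): no bracket -> illegal
(4,5): flips 1 -> legal
W mobility = 5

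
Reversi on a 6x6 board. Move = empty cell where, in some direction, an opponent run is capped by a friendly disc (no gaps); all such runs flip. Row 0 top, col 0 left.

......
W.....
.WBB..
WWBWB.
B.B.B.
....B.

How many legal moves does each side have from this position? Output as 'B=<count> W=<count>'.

-- B to move --
(0,0): no bracket -> illegal
(0,1): no bracket -> illegal
(1,1): no bracket -> illegal
(1,2): no bracket -> illegal
(2,0): flips 3 -> legal
(2,4): flips 1 -> legal
(4,1): no bracket -> illegal
(4,3): flips 1 -> legal
B mobility = 3
-- W to move --
(1,1): flips 1 -> legal
(1,2): no bracket -> illegal
(1,3): flips 2 -> legal
(1,4): no bracket -> illegal
(2,4): flips 2 -> legal
(2,5): no bracket -> illegal
(3,5): flips 1 -> legal
(4,1): no bracket -> illegal
(4,3): flips 1 -> legal
(4,5): no bracket -> illegal
(5,0): flips 1 -> legal
(5,1): flips 1 -> legal
(5,2): no bracket -> illegal
(5,3): flips 1 -> legal
(5,5): flips 1 -> legal
W mobility = 9

Answer: B=3 W=9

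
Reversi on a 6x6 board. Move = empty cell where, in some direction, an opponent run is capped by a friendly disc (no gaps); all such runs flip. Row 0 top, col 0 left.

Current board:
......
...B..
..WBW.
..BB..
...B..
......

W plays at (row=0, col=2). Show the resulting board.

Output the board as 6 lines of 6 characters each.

Place W at (0,2); scan 8 dirs for brackets.
Dir NW: edge -> no flip
Dir N: edge -> no flip
Dir NE: edge -> no flip
Dir W: first cell '.' (not opp) -> no flip
Dir E: first cell '.' (not opp) -> no flip
Dir SW: first cell '.' (not opp) -> no flip
Dir S: first cell '.' (not opp) -> no flip
Dir SE: opp run (1,3) capped by W -> flip
All flips: (1,3)

Answer: ..W...
...W..
..WBW.
..BB..
...B..
......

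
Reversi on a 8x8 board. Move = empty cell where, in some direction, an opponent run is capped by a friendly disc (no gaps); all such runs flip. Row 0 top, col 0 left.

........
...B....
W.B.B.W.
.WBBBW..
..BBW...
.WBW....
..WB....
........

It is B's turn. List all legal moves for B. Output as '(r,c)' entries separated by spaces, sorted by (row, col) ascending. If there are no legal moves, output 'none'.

(1,0): no bracket -> illegal
(1,1): no bracket -> illegal
(1,5): no bracket -> illegal
(1,6): no bracket -> illegal
(1,7): no bracket -> illegal
(2,1): no bracket -> illegal
(2,5): no bracket -> illegal
(2,7): no bracket -> illegal
(3,0): flips 1 -> legal
(3,6): flips 1 -> legal
(3,7): no bracket -> illegal
(4,0): flips 1 -> legal
(4,1): no bracket -> illegal
(4,5): flips 1 -> legal
(4,6): flips 1 -> legal
(5,0): flips 1 -> legal
(5,4): flips 2 -> legal
(5,5): flips 1 -> legal
(6,0): flips 1 -> legal
(6,1): flips 1 -> legal
(6,4): flips 1 -> legal
(7,1): no bracket -> illegal
(7,2): flips 1 -> legal
(7,3): no bracket -> illegal

Answer: (3,0) (3,6) (4,0) (4,5) (4,6) (5,0) (5,4) (5,5) (6,0) (6,1) (6,4) (7,2)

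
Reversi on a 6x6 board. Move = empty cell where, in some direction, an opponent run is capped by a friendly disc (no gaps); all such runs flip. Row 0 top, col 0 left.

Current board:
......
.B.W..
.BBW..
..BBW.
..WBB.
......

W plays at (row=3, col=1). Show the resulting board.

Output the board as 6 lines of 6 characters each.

Answer: ......
.B.W..
.BWW..
.WWWW.
..WBB.
......

Derivation:
Place W at (3,1); scan 8 dirs for brackets.
Dir NW: first cell '.' (not opp) -> no flip
Dir N: opp run (2,1) (1,1), next='.' -> no flip
Dir NE: opp run (2,2) capped by W -> flip
Dir W: first cell '.' (not opp) -> no flip
Dir E: opp run (3,2) (3,3) capped by W -> flip
Dir SW: first cell '.' (not opp) -> no flip
Dir S: first cell '.' (not opp) -> no flip
Dir SE: first cell 'W' (not opp) -> no flip
All flips: (2,2) (3,2) (3,3)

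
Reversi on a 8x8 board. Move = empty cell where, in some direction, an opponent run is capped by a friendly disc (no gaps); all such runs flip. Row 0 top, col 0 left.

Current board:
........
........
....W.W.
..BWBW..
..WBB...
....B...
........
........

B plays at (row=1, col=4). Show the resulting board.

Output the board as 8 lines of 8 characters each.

Answer: ........
....B...
....B.W.
..BWBW..
..WBB...
....B...
........
........

Derivation:
Place B at (1,4); scan 8 dirs for brackets.
Dir NW: first cell '.' (not opp) -> no flip
Dir N: first cell '.' (not opp) -> no flip
Dir NE: first cell '.' (not opp) -> no flip
Dir W: first cell '.' (not opp) -> no flip
Dir E: first cell '.' (not opp) -> no flip
Dir SW: first cell '.' (not opp) -> no flip
Dir S: opp run (2,4) capped by B -> flip
Dir SE: first cell '.' (not opp) -> no flip
All flips: (2,4)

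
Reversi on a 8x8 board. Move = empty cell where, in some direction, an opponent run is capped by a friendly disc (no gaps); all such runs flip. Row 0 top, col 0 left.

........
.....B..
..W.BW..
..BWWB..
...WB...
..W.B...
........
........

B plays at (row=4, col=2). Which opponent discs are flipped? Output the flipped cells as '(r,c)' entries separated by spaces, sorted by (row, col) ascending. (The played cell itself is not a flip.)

Answer: (3,3) (4,3)

Derivation:
Dir NW: first cell '.' (not opp) -> no flip
Dir N: first cell 'B' (not opp) -> no flip
Dir NE: opp run (3,3) capped by B -> flip
Dir W: first cell '.' (not opp) -> no flip
Dir E: opp run (4,3) capped by B -> flip
Dir SW: first cell '.' (not opp) -> no flip
Dir S: opp run (5,2), next='.' -> no flip
Dir SE: first cell '.' (not opp) -> no flip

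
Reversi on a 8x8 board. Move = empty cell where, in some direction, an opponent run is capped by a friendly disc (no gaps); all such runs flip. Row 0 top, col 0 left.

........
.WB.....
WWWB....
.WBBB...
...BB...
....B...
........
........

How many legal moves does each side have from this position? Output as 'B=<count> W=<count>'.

Answer: B=3 W=8

Derivation:
-- B to move --
(0,0): flips 2 -> legal
(0,1): no bracket -> illegal
(0,2): no bracket -> illegal
(1,0): flips 2 -> legal
(1,3): no bracket -> illegal
(3,0): flips 2 -> legal
(4,0): no bracket -> illegal
(4,1): no bracket -> illegal
(4,2): no bracket -> illegal
B mobility = 3
-- W to move --
(0,1): no bracket -> illegal
(0,2): flips 1 -> legal
(0,3): flips 1 -> legal
(1,3): flips 1 -> legal
(1,4): no bracket -> illegal
(2,4): flips 1 -> legal
(2,5): no bracket -> illegal
(3,5): flips 3 -> legal
(4,1): no bracket -> illegal
(4,2): flips 1 -> legal
(4,5): no bracket -> illegal
(5,2): no bracket -> illegal
(5,3): no bracket -> illegal
(5,5): flips 2 -> legal
(6,3): no bracket -> illegal
(6,4): no bracket -> illegal
(6,5): flips 3 -> legal
W mobility = 8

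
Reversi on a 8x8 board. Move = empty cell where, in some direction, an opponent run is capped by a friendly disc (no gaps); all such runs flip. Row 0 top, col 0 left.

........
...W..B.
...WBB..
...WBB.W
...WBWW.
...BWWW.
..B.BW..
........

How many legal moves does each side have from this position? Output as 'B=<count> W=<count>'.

-- B to move --
(0,2): flips 1 -> legal
(0,3): flips 4 -> legal
(0,4): no bracket -> illegal
(1,2): flips 1 -> legal
(1,4): no bracket -> illegal
(2,2): flips 2 -> legal
(2,6): no bracket -> illegal
(2,7): no bracket -> illegal
(3,2): flips 1 -> legal
(3,6): no bracket -> illegal
(4,2): flips 2 -> legal
(4,7): flips 2 -> legal
(5,2): flips 1 -> legal
(5,7): flips 4 -> legal
(6,3): no bracket -> illegal
(6,6): flips 2 -> legal
(6,7): flips 2 -> legal
(7,4): no bracket -> illegal
(7,5): flips 3 -> legal
(7,6): no bracket -> illegal
B mobility = 12
-- W to move --
(0,5): no bracket -> illegal
(0,6): no bracket -> illegal
(0,7): flips 3 -> legal
(1,4): flips 3 -> legal
(1,5): flips 3 -> legal
(1,7): no bracket -> illegal
(2,6): flips 2 -> legal
(2,7): no bracket -> illegal
(3,6): flips 2 -> legal
(4,2): no bracket -> illegal
(5,1): no bracket -> illegal
(5,2): flips 1 -> legal
(6,1): no bracket -> illegal
(6,3): flips 2 -> legal
(7,1): no bracket -> illegal
(7,2): no bracket -> illegal
(7,3): flips 1 -> legal
(7,4): flips 1 -> legal
(7,5): no bracket -> illegal
W mobility = 9

Answer: B=12 W=9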